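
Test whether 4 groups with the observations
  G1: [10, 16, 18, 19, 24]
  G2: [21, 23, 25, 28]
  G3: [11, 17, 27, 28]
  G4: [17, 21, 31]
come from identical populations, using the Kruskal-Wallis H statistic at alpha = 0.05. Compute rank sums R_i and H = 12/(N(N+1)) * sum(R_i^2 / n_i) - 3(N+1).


Step 1: Combine all N = 16 observations and assign midranks.
sorted (value, group, rank): (10,G1,1), (11,G3,2), (16,G1,3), (17,G3,4.5), (17,G4,4.5), (18,G1,6), (19,G1,7), (21,G2,8.5), (21,G4,8.5), (23,G2,10), (24,G1,11), (25,G2,12), (27,G3,13), (28,G2,14.5), (28,G3,14.5), (31,G4,16)
Step 2: Sum ranks within each group.
R_1 = 28 (n_1 = 5)
R_2 = 45 (n_2 = 4)
R_3 = 34 (n_3 = 4)
R_4 = 29 (n_4 = 3)
Step 3: H = 12/(N(N+1)) * sum(R_i^2/n_i) - 3(N+1)
     = 12/(16*17) * (28^2/5 + 45^2/4 + 34^2/4 + 29^2/3) - 3*17
     = 0.044118 * 1232.38 - 51
     = 3.369853.
Step 4: Ties present; correction factor C = 1 - 18/(16^3 - 16) = 0.995588. Corrected H = 3.369853 / 0.995588 = 3.384786.
Step 5: Under H0, H ~ chi^2(3); p-value = 0.336015.
Step 6: alpha = 0.05. fail to reject H0.

H = 3.3848, df = 3, p = 0.336015, fail to reject H0.


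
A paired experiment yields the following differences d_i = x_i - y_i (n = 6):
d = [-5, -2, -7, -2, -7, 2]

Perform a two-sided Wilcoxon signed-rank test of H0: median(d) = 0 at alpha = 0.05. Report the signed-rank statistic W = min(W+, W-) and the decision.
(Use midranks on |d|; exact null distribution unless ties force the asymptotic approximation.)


Step 1: Drop any zero differences (none here) and take |d_i|.
|d| = [5, 2, 7, 2, 7, 2]
Step 2: Midrank |d_i| (ties get averaged ranks).
ranks: |5|->4, |2|->2, |7|->5.5, |2|->2, |7|->5.5, |2|->2
Step 3: Attach original signs; sum ranks with positive sign and with negative sign.
W+ = 2 = 2
W- = 4 + 2 + 5.5 + 2 + 5.5 = 19
(Check: W+ + W- = 21 should equal n(n+1)/2 = 21.)
Step 4: Test statistic W = min(W+, W-) = 2.
Step 5: Ties in |d|, so use the tie-corrected normal approximation.
        E[W] = n(n+1)/4 = 6*7/4 = 10.5.
        Tie groups: |d|=2 (t=3), |d|=7 (t=2); sum(t^3 - t) = 30.
        Var[W] = n(n+1)(2n+1)/24 - sum(t^3-t)/48 = 546/24 - 30/48 = 22.125.
        z = (W - E[W]) / sqrt(Var[W]) = (2 - 10.5) / 4.7037 = -1.8071.
        Two-sided p = 2*Phi(z) = 0.070750.
Step 6: alpha = 0.05. fail to reject H0.

W+ = 2, W- = 19, W = min = 2, p = 0.070750, fail to reject H0.


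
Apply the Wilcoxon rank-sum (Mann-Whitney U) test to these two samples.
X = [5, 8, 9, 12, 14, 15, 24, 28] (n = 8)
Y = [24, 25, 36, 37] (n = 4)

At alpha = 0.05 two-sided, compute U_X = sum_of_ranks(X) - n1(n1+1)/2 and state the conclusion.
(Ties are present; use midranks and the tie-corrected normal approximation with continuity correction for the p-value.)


Step 1: Combine and sort all 12 observations; assign midranks.
sorted (value, group): (5,X), (8,X), (9,X), (12,X), (14,X), (15,X), (24,X), (24,Y), (25,Y), (28,X), (36,Y), (37,Y)
ranks: 5->1, 8->2, 9->3, 12->4, 14->5, 15->6, 24->7.5, 24->7.5, 25->9, 28->10, 36->11, 37->12
Step 2: Rank sum for X: R1 = 1 + 2 + 3 + 4 + 5 + 6 + 7.5 + 10 = 38.5.
Step 3: U_X = R1 - n1(n1+1)/2 = 38.5 - 8*9/2 = 38.5 - 36 = 2.5.
       U_Y = n1*n2 - U_X = 32 - 2.5 = 29.5.
Step 4: Ties are present, so use the tie-corrected normal approximation (with continuity correction) for the p-value.
Step 5: p-value = 0.026980; compare to alpha = 0.05. reject H0.

U_X = 2.5, p = 0.026980, reject H0 at alpha = 0.05.


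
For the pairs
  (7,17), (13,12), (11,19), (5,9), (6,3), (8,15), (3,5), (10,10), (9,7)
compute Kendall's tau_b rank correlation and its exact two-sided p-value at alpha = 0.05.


Step 1: Enumerate the 36 unordered pairs (i,j) with i<j and classify each by sign(x_j-x_i) * sign(y_j-y_i).
  (1,2):dx=+6,dy=-5->D; (1,3):dx=+4,dy=+2->C; (1,4):dx=-2,dy=-8->C; (1,5):dx=-1,dy=-14->C
  (1,6):dx=+1,dy=-2->D; (1,7):dx=-4,dy=-12->C; (1,8):dx=+3,dy=-7->D; (1,9):dx=+2,dy=-10->D
  (2,3):dx=-2,dy=+7->D; (2,4):dx=-8,dy=-3->C; (2,5):dx=-7,dy=-9->C; (2,6):dx=-5,dy=+3->D
  (2,7):dx=-10,dy=-7->C; (2,8):dx=-3,dy=-2->C; (2,9):dx=-4,dy=-5->C; (3,4):dx=-6,dy=-10->C
  (3,5):dx=-5,dy=-16->C; (3,6):dx=-3,dy=-4->C; (3,7):dx=-8,dy=-14->C; (3,8):dx=-1,dy=-9->C
  (3,9):dx=-2,dy=-12->C; (4,5):dx=+1,dy=-6->D; (4,6):dx=+3,dy=+6->C; (4,7):dx=-2,dy=-4->C
  (4,8):dx=+5,dy=+1->C; (4,9):dx=+4,dy=-2->D; (5,6):dx=+2,dy=+12->C; (5,7):dx=-3,dy=+2->D
  (5,8):dx=+4,dy=+7->C; (5,9):dx=+3,dy=+4->C; (6,7):dx=-5,dy=-10->C; (6,8):dx=+2,dy=-5->D
  (6,9):dx=+1,dy=-8->D; (7,8):dx=+7,dy=+5->C; (7,9):dx=+6,dy=+2->C; (8,9):dx=-1,dy=-3->C
Step 2: C = 25, D = 11, total pairs = 36.
Step 3: tau = (C - D)/(n(n-1)/2) = (25 - 11)/36 = 0.388889.
Step 4: Exact two-sided p-value (enumerate n! = 362880 permutations of y under H0): p = 0.180181.
Step 5: alpha = 0.05. fail to reject H0.

tau_b = 0.3889 (C=25, D=11), p = 0.180181, fail to reject H0.


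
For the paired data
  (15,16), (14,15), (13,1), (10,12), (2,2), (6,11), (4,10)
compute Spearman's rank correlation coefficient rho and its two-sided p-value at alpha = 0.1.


Step 1: Rank x and y separately (midranks; no ties here).
rank(x): 15->7, 14->6, 13->5, 10->4, 2->1, 6->3, 4->2
rank(y): 16->7, 15->6, 1->1, 12->5, 2->2, 11->4, 10->3
Step 2: d_i = R_x(i) - R_y(i); compute d_i^2.
  (7-7)^2=0, (6-6)^2=0, (5-1)^2=16, (4-5)^2=1, (1-2)^2=1, (3-4)^2=1, (2-3)^2=1
sum(d^2) = 20.
Step 3: rho = 1 - 6*20 / (7*(7^2 - 1)) = 1 - 120/336 = 0.642857.
Step 4: Under H0, t = rho * sqrt((n-2)/(1-rho^2)) = 1.8766 ~ t(5).
Step 5: Two-sided p-value from the t-distribution with 5 df = 0.119392.
Step 6: alpha = 0.1. fail to reject H0.

rho = 0.6429, p = 0.119392, fail to reject H0 at alpha = 0.1.


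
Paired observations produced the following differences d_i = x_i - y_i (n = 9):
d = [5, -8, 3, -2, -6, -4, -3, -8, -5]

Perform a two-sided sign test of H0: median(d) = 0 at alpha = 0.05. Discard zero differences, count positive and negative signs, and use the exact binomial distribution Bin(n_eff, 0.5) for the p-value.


Step 1: Discard zero differences. Original n = 9; n_eff = number of nonzero differences = 9.
Nonzero differences (with sign): +5, -8, +3, -2, -6, -4, -3, -8, -5
Step 2: Count signs: positive = 2, negative = 7.
Step 3: Under H0: P(positive) = 0.5, so the number of positives S ~ Bin(9, 0.5).
Step 4: Two-sided exact p-value = sum of Bin(9,0.5) probabilities at or below the observed probability = 0.179688.
Step 5: alpha = 0.05. fail to reject H0.

n_eff = 9, pos = 2, neg = 7, p = 0.179688, fail to reject H0.


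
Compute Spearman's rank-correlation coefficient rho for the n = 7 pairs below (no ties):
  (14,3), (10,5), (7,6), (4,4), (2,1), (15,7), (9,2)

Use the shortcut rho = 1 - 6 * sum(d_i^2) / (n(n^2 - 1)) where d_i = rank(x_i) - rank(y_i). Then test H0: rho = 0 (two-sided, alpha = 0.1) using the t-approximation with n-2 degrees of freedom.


Step 1: Rank x and y separately (midranks; no ties here).
rank(x): 14->6, 10->5, 7->3, 4->2, 2->1, 15->7, 9->4
rank(y): 3->3, 5->5, 6->6, 4->4, 1->1, 7->7, 2->2
Step 2: d_i = R_x(i) - R_y(i); compute d_i^2.
  (6-3)^2=9, (5-5)^2=0, (3-6)^2=9, (2-4)^2=4, (1-1)^2=0, (7-7)^2=0, (4-2)^2=4
sum(d^2) = 26.
Step 3: rho = 1 - 6*26 / (7*(7^2 - 1)) = 1 - 156/336 = 0.535714.
Step 4: Under H0, t = rho * sqrt((n-2)/(1-rho^2)) = 1.4186 ~ t(5).
Step 5: Two-sided p-value from the t-distribution with 5 df = 0.215217.
Step 6: alpha = 0.1. fail to reject H0.

rho = 0.5357, p = 0.215217, fail to reject H0 at alpha = 0.1.


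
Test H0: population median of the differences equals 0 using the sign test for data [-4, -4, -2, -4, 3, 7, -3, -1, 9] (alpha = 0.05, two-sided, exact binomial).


Step 1: Discard zero differences. Original n = 9; n_eff = number of nonzero differences = 9.
Nonzero differences (with sign): -4, -4, -2, -4, +3, +7, -3, -1, +9
Step 2: Count signs: positive = 3, negative = 6.
Step 3: Under H0: P(positive) = 0.5, so the number of positives S ~ Bin(9, 0.5).
Step 4: Two-sided exact p-value = sum of Bin(9,0.5) probabilities at or below the observed probability = 0.507812.
Step 5: alpha = 0.05. fail to reject H0.

n_eff = 9, pos = 3, neg = 6, p = 0.507812, fail to reject H0.


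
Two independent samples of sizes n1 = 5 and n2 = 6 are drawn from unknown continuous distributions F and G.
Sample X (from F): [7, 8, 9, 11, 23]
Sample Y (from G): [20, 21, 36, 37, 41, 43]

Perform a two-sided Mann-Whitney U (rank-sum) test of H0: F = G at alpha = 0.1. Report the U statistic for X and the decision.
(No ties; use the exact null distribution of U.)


Step 1: Combine and sort all 11 observations; assign midranks.
sorted (value, group): (7,X), (8,X), (9,X), (11,X), (20,Y), (21,Y), (23,X), (36,Y), (37,Y), (41,Y), (43,Y)
ranks: 7->1, 8->2, 9->3, 11->4, 20->5, 21->6, 23->7, 36->8, 37->9, 41->10, 43->11
Step 2: Rank sum for X: R1 = 1 + 2 + 3 + 4 + 7 = 17.
Step 3: U_X = R1 - n1(n1+1)/2 = 17 - 5*6/2 = 17 - 15 = 2.
       U_Y = n1*n2 - U_X = 30 - 2 = 28.
Step 4: No ties, so the exact null distribution of U (based on enumerating the C(11,5) = 462 equally likely rank assignments) gives the two-sided p-value.
Step 5: p-value = 0.017316; compare to alpha = 0.1. reject H0.

U_X = 2, p = 0.017316, reject H0 at alpha = 0.1.


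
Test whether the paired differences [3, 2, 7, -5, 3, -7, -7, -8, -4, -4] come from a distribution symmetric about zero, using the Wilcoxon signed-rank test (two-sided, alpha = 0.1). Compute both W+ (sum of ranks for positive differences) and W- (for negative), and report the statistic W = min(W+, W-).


Step 1: Drop any zero differences (none here) and take |d_i|.
|d| = [3, 2, 7, 5, 3, 7, 7, 8, 4, 4]
Step 2: Midrank |d_i| (ties get averaged ranks).
ranks: |3|->2.5, |2|->1, |7|->8, |5|->6, |3|->2.5, |7|->8, |7|->8, |8|->10, |4|->4.5, |4|->4.5
Step 3: Attach original signs; sum ranks with positive sign and with negative sign.
W+ = 2.5 + 1 + 8 + 2.5 = 14
W- = 6 + 8 + 8 + 10 + 4.5 + 4.5 = 41
(Check: W+ + W- = 55 should equal n(n+1)/2 = 55.)
Step 4: Test statistic W = min(W+, W-) = 14.
Step 5: Ties in |d|, so use the tie-corrected normal approximation.
        E[W] = n(n+1)/4 = 10*11/4 = 27.5.
        Tie groups: |d|=3 (t=2), |d|=4 (t=2), |d|=7 (t=3); sum(t^3 - t) = 36.
        Var[W] = n(n+1)(2n+1)/24 - sum(t^3-t)/48 = 2310/24 - 36/48 = 95.5.
        z = (W - E[W]) / sqrt(Var[W]) = (14 - 27.5) / 9.7724 = -1.3814.
        Two-sided p = 2*Phi(z) = 0.167144.
Step 6: alpha = 0.1. fail to reject H0.

W+ = 14, W- = 41, W = min = 14, p = 0.167144, fail to reject H0.


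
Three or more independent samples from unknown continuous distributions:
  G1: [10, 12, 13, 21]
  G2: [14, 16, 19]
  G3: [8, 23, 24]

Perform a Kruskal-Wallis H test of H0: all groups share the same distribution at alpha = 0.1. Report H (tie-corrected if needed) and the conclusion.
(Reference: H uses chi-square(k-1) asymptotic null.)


Step 1: Combine all N = 10 observations and assign midranks.
sorted (value, group, rank): (8,G3,1), (10,G1,2), (12,G1,3), (13,G1,4), (14,G2,5), (16,G2,6), (19,G2,7), (21,G1,8), (23,G3,9), (24,G3,10)
Step 2: Sum ranks within each group.
R_1 = 17 (n_1 = 4)
R_2 = 18 (n_2 = 3)
R_3 = 20 (n_3 = 3)
Step 3: H = 12/(N(N+1)) * sum(R_i^2/n_i) - 3(N+1)
     = 12/(10*11) * (17^2/4 + 18^2/3 + 20^2/3) - 3*11
     = 0.109091 * 313.583 - 33
     = 1.209091.
Step 4: No ties, so H is used without correction.
Step 5: Under H0, H ~ chi^2(2); p-value = 0.546323.
Step 6: alpha = 0.1. fail to reject H0.

H = 1.2091, df = 2, p = 0.546323, fail to reject H0.


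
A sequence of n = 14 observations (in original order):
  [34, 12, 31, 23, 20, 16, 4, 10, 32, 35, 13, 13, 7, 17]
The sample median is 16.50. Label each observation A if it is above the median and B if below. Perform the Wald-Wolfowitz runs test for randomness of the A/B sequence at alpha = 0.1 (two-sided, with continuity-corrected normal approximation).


Step 1: Compute median = 16.50; label A = above, B = below.
Labels in order: ABAAABBBAABBBA  (n_A = 7, n_B = 7)
Step 2: Count runs R = 7.
Step 3: Under H0 (random ordering), E[R] = 2*n_A*n_B/(n_A+n_B) + 1 = 2*7*7/14 + 1 = 8.0000.
        Var[R] = 2*n_A*n_B*(2*n_A*n_B - n_A - n_B) / ((n_A+n_B)^2 * (n_A+n_B-1)) = 8232/2548 = 3.2308.
        SD[R] = 1.7974.
Step 4: Continuity-corrected z = (R + 0.5 - E[R]) / SD[R] = (7 + 0.5 - 8.0000) / 1.7974 = -0.2782.
Step 5: Two-sided p-value via normal approximation = 2*(1 - Phi(|z|)) = 0.780879.
Step 6: alpha = 0.1. fail to reject H0.

R = 7, z = -0.2782, p = 0.780879, fail to reject H0.


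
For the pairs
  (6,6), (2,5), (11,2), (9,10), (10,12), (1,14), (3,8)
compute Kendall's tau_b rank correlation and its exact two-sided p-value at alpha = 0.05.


Step 1: Enumerate the 21 unordered pairs (i,j) with i<j and classify each by sign(x_j-x_i) * sign(y_j-y_i).
  (1,2):dx=-4,dy=-1->C; (1,3):dx=+5,dy=-4->D; (1,4):dx=+3,dy=+4->C; (1,5):dx=+4,dy=+6->C
  (1,6):dx=-5,dy=+8->D; (1,7):dx=-3,dy=+2->D; (2,3):dx=+9,dy=-3->D; (2,4):dx=+7,dy=+5->C
  (2,5):dx=+8,dy=+7->C; (2,6):dx=-1,dy=+9->D; (2,7):dx=+1,dy=+3->C; (3,4):dx=-2,dy=+8->D
  (3,5):dx=-1,dy=+10->D; (3,6):dx=-10,dy=+12->D; (3,7):dx=-8,dy=+6->D; (4,5):dx=+1,dy=+2->C
  (4,6):dx=-8,dy=+4->D; (4,7):dx=-6,dy=-2->C; (5,6):dx=-9,dy=+2->D; (5,7):dx=-7,dy=-4->C
  (6,7):dx=+2,dy=-6->D
Step 2: C = 9, D = 12, total pairs = 21.
Step 3: tau = (C - D)/(n(n-1)/2) = (9 - 12)/21 = -0.142857.
Step 4: Exact two-sided p-value (enumerate n! = 5040 permutations of y under H0): p = 0.772619.
Step 5: alpha = 0.05. fail to reject H0.

tau_b = -0.1429 (C=9, D=12), p = 0.772619, fail to reject H0.


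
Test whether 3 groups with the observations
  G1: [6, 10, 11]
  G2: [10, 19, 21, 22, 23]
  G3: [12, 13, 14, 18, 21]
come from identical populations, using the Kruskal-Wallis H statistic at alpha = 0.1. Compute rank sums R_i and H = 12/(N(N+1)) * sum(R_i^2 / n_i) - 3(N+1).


Step 1: Combine all N = 13 observations and assign midranks.
sorted (value, group, rank): (6,G1,1), (10,G1,2.5), (10,G2,2.5), (11,G1,4), (12,G3,5), (13,G3,6), (14,G3,7), (18,G3,8), (19,G2,9), (21,G2,10.5), (21,G3,10.5), (22,G2,12), (23,G2,13)
Step 2: Sum ranks within each group.
R_1 = 7.5 (n_1 = 3)
R_2 = 47 (n_2 = 5)
R_3 = 36.5 (n_3 = 5)
Step 3: H = 12/(N(N+1)) * sum(R_i^2/n_i) - 3(N+1)
     = 12/(13*14) * (7.5^2/3 + 47^2/5 + 36.5^2/5) - 3*14
     = 0.065934 * 727 - 42
     = 5.934066.
Step 4: Ties present; correction factor C = 1 - 12/(13^3 - 13) = 0.994505. Corrected H = 5.934066 / 0.994505 = 5.966851.
Step 5: Under H0, H ~ chi^2(2); p-value = 0.050619.
Step 6: alpha = 0.1. reject H0.

H = 5.9669, df = 2, p = 0.050619, reject H0.


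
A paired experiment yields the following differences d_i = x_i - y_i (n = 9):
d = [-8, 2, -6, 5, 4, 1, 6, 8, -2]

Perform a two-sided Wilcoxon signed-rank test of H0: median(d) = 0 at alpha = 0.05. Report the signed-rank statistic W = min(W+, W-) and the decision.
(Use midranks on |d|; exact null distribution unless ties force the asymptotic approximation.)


Step 1: Drop any zero differences (none here) and take |d_i|.
|d| = [8, 2, 6, 5, 4, 1, 6, 8, 2]
Step 2: Midrank |d_i| (ties get averaged ranks).
ranks: |8|->8.5, |2|->2.5, |6|->6.5, |5|->5, |4|->4, |1|->1, |6|->6.5, |8|->8.5, |2|->2.5
Step 3: Attach original signs; sum ranks with positive sign and with negative sign.
W+ = 2.5 + 5 + 4 + 1 + 6.5 + 8.5 = 27.5
W- = 8.5 + 6.5 + 2.5 = 17.5
(Check: W+ + W- = 45 should equal n(n+1)/2 = 45.)
Step 4: Test statistic W = min(W+, W-) = 17.5.
Step 5: Ties in |d|, so use the tie-corrected normal approximation.
        E[W] = n(n+1)/4 = 9*10/4 = 22.5.
        Tie groups: |d|=2 (t=2), |d|=6 (t=2), |d|=8 (t=2); sum(t^3 - t) = 18.
        Var[W] = n(n+1)(2n+1)/24 - sum(t^3-t)/48 = 1710/24 - 18/48 = 70.875.
        z = (W - E[W]) / sqrt(Var[W]) = (17.5 - 22.5) / 8.4187 = -0.5939.
        Two-sided p = 2*Phi(z) = 0.552570.
Step 6: alpha = 0.05. fail to reject H0.

W+ = 27.5, W- = 17.5, W = min = 17.5, p = 0.552570, fail to reject H0.


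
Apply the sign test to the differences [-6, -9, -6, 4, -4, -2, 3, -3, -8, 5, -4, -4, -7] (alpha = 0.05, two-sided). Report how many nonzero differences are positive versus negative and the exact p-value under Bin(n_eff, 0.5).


Step 1: Discard zero differences. Original n = 13; n_eff = number of nonzero differences = 13.
Nonzero differences (with sign): -6, -9, -6, +4, -4, -2, +3, -3, -8, +5, -4, -4, -7
Step 2: Count signs: positive = 3, negative = 10.
Step 3: Under H0: P(positive) = 0.5, so the number of positives S ~ Bin(13, 0.5).
Step 4: Two-sided exact p-value = sum of Bin(13,0.5) probabilities at or below the observed probability = 0.092285.
Step 5: alpha = 0.05. fail to reject H0.

n_eff = 13, pos = 3, neg = 10, p = 0.092285, fail to reject H0.


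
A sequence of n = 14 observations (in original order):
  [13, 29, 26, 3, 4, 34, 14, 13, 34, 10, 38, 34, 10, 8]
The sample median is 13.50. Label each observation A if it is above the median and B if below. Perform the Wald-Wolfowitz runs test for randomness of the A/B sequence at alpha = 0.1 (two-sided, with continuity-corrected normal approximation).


Step 1: Compute median = 13.50; label A = above, B = below.
Labels in order: BAABBAABABAABB  (n_A = 7, n_B = 7)
Step 2: Count runs R = 9.
Step 3: Under H0 (random ordering), E[R] = 2*n_A*n_B/(n_A+n_B) + 1 = 2*7*7/14 + 1 = 8.0000.
        Var[R] = 2*n_A*n_B*(2*n_A*n_B - n_A - n_B) / ((n_A+n_B)^2 * (n_A+n_B-1)) = 8232/2548 = 3.2308.
        SD[R] = 1.7974.
Step 4: Continuity-corrected z = (R - 0.5 - E[R]) / SD[R] = (9 - 0.5 - 8.0000) / 1.7974 = 0.2782.
Step 5: Two-sided p-value via normal approximation = 2*(1 - Phi(|z|)) = 0.780879.
Step 6: alpha = 0.1. fail to reject H0.

R = 9, z = 0.2782, p = 0.780879, fail to reject H0.


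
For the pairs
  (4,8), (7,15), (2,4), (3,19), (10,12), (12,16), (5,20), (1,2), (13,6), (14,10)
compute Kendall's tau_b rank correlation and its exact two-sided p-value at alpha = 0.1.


Step 1: Enumerate the 45 unordered pairs (i,j) with i<j and classify each by sign(x_j-x_i) * sign(y_j-y_i).
  (1,2):dx=+3,dy=+7->C; (1,3):dx=-2,dy=-4->C; (1,4):dx=-1,dy=+11->D; (1,5):dx=+6,dy=+4->C
  (1,6):dx=+8,dy=+8->C; (1,7):dx=+1,dy=+12->C; (1,8):dx=-3,dy=-6->C; (1,9):dx=+9,dy=-2->D
  (1,10):dx=+10,dy=+2->C; (2,3):dx=-5,dy=-11->C; (2,4):dx=-4,dy=+4->D; (2,5):dx=+3,dy=-3->D
  (2,6):dx=+5,dy=+1->C; (2,7):dx=-2,dy=+5->D; (2,8):dx=-6,dy=-13->C; (2,9):dx=+6,dy=-9->D
  (2,10):dx=+7,dy=-5->D; (3,4):dx=+1,dy=+15->C; (3,5):dx=+8,dy=+8->C; (3,6):dx=+10,dy=+12->C
  (3,7):dx=+3,dy=+16->C; (3,8):dx=-1,dy=-2->C; (3,9):dx=+11,dy=+2->C; (3,10):dx=+12,dy=+6->C
  (4,5):dx=+7,dy=-7->D; (4,6):dx=+9,dy=-3->D; (4,7):dx=+2,dy=+1->C; (4,8):dx=-2,dy=-17->C
  (4,9):dx=+10,dy=-13->D; (4,10):dx=+11,dy=-9->D; (5,6):dx=+2,dy=+4->C; (5,7):dx=-5,dy=+8->D
  (5,8):dx=-9,dy=-10->C; (5,9):dx=+3,dy=-6->D; (5,10):dx=+4,dy=-2->D; (6,7):dx=-7,dy=+4->D
  (6,8):dx=-11,dy=-14->C; (6,9):dx=+1,dy=-10->D; (6,10):dx=+2,dy=-6->D; (7,8):dx=-4,dy=-18->C
  (7,9):dx=+8,dy=-14->D; (7,10):dx=+9,dy=-10->D; (8,9):dx=+12,dy=+4->C; (8,10):dx=+13,dy=+8->C
  (9,10):dx=+1,dy=+4->C
Step 2: C = 26, D = 19, total pairs = 45.
Step 3: tau = (C - D)/(n(n-1)/2) = (26 - 19)/45 = 0.155556.
Step 4: Exact two-sided p-value (enumerate n! = 3628800 permutations of y under H0): p = 0.600654.
Step 5: alpha = 0.1. fail to reject H0.

tau_b = 0.1556 (C=26, D=19), p = 0.600654, fail to reject H0.


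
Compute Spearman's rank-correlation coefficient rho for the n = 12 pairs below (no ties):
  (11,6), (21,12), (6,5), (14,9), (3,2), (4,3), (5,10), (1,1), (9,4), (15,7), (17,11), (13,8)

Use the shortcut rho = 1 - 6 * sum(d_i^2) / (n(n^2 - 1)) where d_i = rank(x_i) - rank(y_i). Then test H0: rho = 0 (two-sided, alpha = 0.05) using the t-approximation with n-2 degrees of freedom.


Step 1: Rank x and y separately (midranks; no ties here).
rank(x): 11->7, 21->12, 6->5, 14->9, 3->2, 4->3, 5->4, 1->1, 9->6, 15->10, 17->11, 13->8
rank(y): 6->6, 12->12, 5->5, 9->9, 2->2, 3->3, 10->10, 1->1, 4->4, 7->7, 11->11, 8->8
Step 2: d_i = R_x(i) - R_y(i); compute d_i^2.
  (7-6)^2=1, (12-12)^2=0, (5-5)^2=0, (9-9)^2=0, (2-2)^2=0, (3-3)^2=0, (4-10)^2=36, (1-1)^2=0, (6-4)^2=4, (10-7)^2=9, (11-11)^2=0, (8-8)^2=0
sum(d^2) = 50.
Step 3: rho = 1 - 6*50 / (12*(12^2 - 1)) = 1 - 300/1716 = 0.825175.
Step 4: Under H0, t = rho * sqrt((n-2)/(1-rho^2)) = 4.6195 ~ t(10).
Step 5: Two-sided p-value from the t-distribution with 10 df = 0.000951.
Step 6: alpha = 0.05. reject H0.

rho = 0.8252, p = 0.000951, reject H0 at alpha = 0.05.


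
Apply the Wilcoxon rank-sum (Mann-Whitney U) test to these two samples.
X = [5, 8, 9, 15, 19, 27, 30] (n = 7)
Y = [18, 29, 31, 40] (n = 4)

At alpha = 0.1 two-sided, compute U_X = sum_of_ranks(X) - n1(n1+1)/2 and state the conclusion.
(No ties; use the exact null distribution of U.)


Step 1: Combine and sort all 11 observations; assign midranks.
sorted (value, group): (5,X), (8,X), (9,X), (15,X), (18,Y), (19,X), (27,X), (29,Y), (30,X), (31,Y), (40,Y)
ranks: 5->1, 8->2, 9->3, 15->4, 18->5, 19->6, 27->7, 29->8, 30->9, 31->10, 40->11
Step 2: Rank sum for X: R1 = 1 + 2 + 3 + 4 + 6 + 7 + 9 = 32.
Step 3: U_X = R1 - n1(n1+1)/2 = 32 - 7*8/2 = 32 - 28 = 4.
       U_Y = n1*n2 - U_X = 28 - 4 = 24.
Step 4: No ties, so the exact null distribution of U (based on enumerating the C(11,7) = 330 equally likely rank assignments) gives the two-sided p-value.
Step 5: p-value = 0.072727; compare to alpha = 0.1. reject H0.

U_X = 4, p = 0.072727, reject H0 at alpha = 0.1.


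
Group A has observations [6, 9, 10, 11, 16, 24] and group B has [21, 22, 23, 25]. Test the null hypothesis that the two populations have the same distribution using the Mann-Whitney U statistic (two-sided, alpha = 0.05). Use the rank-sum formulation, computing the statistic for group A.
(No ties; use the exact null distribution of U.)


Step 1: Combine and sort all 10 observations; assign midranks.
sorted (value, group): (6,X), (9,X), (10,X), (11,X), (16,X), (21,Y), (22,Y), (23,Y), (24,X), (25,Y)
ranks: 6->1, 9->2, 10->3, 11->4, 16->5, 21->6, 22->7, 23->8, 24->9, 25->10
Step 2: Rank sum for X: R1 = 1 + 2 + 3 + 4 + 5 + 9 = 24.
Step 3: U_X = R1 - n1(n1+1)/2 = 24 - 6*7/2 = 24 - 21 = 3.
       U_Y = n1*n2 - U_X = 24 - 3 = 21.
Step 4: No ties, so the exact null distribution of U (based on enumerating the C(10,6) = 210 equally likely rank assignments) gives the two-sided p-value.
Step 5: p-value = 0.066667; compare to alpha = 0.05. fail to reject H0.

U_X = 3, p = 0.066667, fail to reject H0 at alpha = 0.05.


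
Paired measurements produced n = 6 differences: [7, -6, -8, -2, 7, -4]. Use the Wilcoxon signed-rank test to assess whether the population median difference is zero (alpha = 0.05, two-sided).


Step 1: Drop any zero differences (none here) and take |d_i|.
|d| = [7, 6, 8, 2, 7, 4]
Step 2: Midrank |d_i| (ties get averaged ranks).
ranks: |7|->4.5, |6|->3, |8|->6, |2|->1, |7|->4.5, |4|->2
Step 3: Attach original signs; sum ranks with positive sign and with negative sign.
W+ = 4.5 + 4.5 = 9
W- = 3 + 6 + 1 + 2 = 12
(Check: W+ + W- = 21 should equal n(n+1)/2 = 21.)
Step 4: Test statistic W = min(W+, W-) = 9.
Step 5: Ties in |d|, so use the tie-corrected normal approximation.
        E[W] = n(n+1)/4 = 6*7/4 = 10.5.
        Tie groups: |d|=7 (t=2); sum(t^3 - t) = 6.
        Var[W] = n(n+1)(2n+1)/24 - sum(t^3-t)/48 = 546/24 - 6/48 = 22.625.
        z = (W - E[W]) / sqrt(Var[W]) = (9 - 10.5) / 4.7566 = -0.3154.
        Two-sided p = 2*Phi(z) = 0.752494.
Step 6: alpha = 0.05. fail to reject H0.

W+ = 9, W- = 12, W = min = 9, p = 0.752494, fail to reject H0.


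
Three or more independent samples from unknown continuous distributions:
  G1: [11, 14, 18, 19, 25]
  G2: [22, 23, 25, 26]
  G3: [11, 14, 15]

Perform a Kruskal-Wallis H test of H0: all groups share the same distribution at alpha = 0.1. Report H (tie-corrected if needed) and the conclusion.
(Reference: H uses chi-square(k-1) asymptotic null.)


Step 1: Combine all N = 12 observations and assign midranks.
sorted (value, group, rank): (11,G1,1.5), (11,G3,1.5), (14,G1,3.5), (14,G3,3.5), (15,G3,5), (18,G1,6), (19,G1,7), (22,G2,8), (23,G2,9), (25,G1,10.5), (25,G2,10.5), (26,G2,12)
Step 2: Sum ranks within each group.
R_1 = 28.5 (n_1 = 5)
R_2 = 39.5 (n_2 = 4)
R_3 = 10 (n_3 = 3)
Step 3: H = 12/(N(N+1)) * sum(R_i^2/n_i) - 3(N+1)
     = 12/(12*13) * (28.5^2/5 + 39.5^2/4 + 10^2/3) - 3*13
     = 0.076923 * 585.846 - 39
     = 6.065064.
Step 4: Ties present; correction factor C = 1 - 18/(12^3 - 12) = 0.989510. Corrected H = 6.065064 / 0.989510 = 6.129358.
Step 5: Under H0, H ~ chi^2(2); p-value = 0.046669.
Step 6: alpha = 0.1. reject H0.

H = 6.1294, df = 2, p = 0.046669, reject H0.


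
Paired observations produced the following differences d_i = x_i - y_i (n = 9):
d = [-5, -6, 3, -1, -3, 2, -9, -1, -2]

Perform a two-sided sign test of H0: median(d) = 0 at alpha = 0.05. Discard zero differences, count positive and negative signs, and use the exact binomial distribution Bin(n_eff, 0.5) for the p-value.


Step 1: Discard zero differences. Original n = 9; n_eff = number of nonzero differences = 9.
Nonzero differences (with sign): -5, -6, +3, -1, -3, +2, -9, -1, -2
Step 2: Count signs: positive = 2, negative = 7.
Step 3: Under H0: P(positive) = 0.5, so the number of positives S ~ Bin(9, 0.5).
Step 4: Two-sided exact p-value = sum of Bin(9,0.5) probabilities at or below the observed probability = 0.179688.
Step 5: alpha = 0.05. fail to reject H0.

n_eff = 9, pos = 2, neg = 7, p = 0.179688, fail to reject H0.


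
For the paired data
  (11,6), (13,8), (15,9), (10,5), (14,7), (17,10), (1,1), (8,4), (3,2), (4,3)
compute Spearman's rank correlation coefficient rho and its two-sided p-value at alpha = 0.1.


Step 1: Rank x and y separately (midranks; no ties here).
rank(x): 11->6, 13->7, 15->9, 10->5, 14->8, 17->10, 1->1, 8->4, 3->2, 4->3
rank(y): 6->6, 8->8, 9->9, 5->5, 7->7, 10->10, 1->1, 4->4, 2->2, 3->3
Step 2: d_i = R_x(i) - R_y(i); compute d_i^2.
  (6-6)^2=0, (7-8)^2=1, (9-9)^2=0, (5-5)^2=0, (8-7)^2=1, (10-10)^2=0, (1-1)^2=0, (4-4)^2=0, (2-2)^2=0, (3-3)^2=0
sum(d^2) = 2.
Step 3: rho = 1 - 6*2 / (10*(10^2 - 1)) = 1 - 12/990 = 0.987879.
Step 4: Under H0, t = rho * sqrt((n-2)/(1-rho^2)) = 18.0003 ~ t(8).
Step 5: Two-sided p-value from the t-distribution with 8 df = 0.000000.
Step 6: alpha = 0.1. reject H0.

rho = 0.9879, p = 0.000000, reject H0 at alpha = 0.1.


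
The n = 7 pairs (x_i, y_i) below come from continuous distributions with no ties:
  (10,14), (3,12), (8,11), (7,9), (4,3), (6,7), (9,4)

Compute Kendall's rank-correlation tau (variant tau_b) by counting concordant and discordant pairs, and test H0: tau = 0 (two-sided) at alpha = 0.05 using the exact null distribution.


Step 1: Enumerate the 21 unordered pairs (i,j) with i<j and classify each by sign(x_j-x_i) * sign(y_j-y_i).
  (1,2):dx=-7,dy=-2->C; (1,3):dx=-2,dy=-3->C; (1,4):dx=-3,dy=-5->C; (1,5):dx=-6,dy=-11->C
  (1,6):dx=-4,dy=-7->C; (1,7):dx=-1,dy=-10->C; (2,3):dx=+5,dy=-1->D; (2,4):dx=+4,dy=-3->D
  (2,5):dx=+1,dy=-9->D; (2,6):dx=+3,dy=-5->D; (2,7):dx=+6,dy=-8->D; (3,4):dx=-1,dy=-2->C
  (3,5):dx=-4,dy=-8->C; (3,6):dx=-2,dy=-4->C; (3,7):dx=+1,dy=-7->D; (4,5):dx=-3,dy=-6->C
  (4,6):dx=-1,dy=-2->C; (4,7):dx=+2,dy=-5->D; (5,6):dx=+2,dy=+4->C; (5,7):dx=+5,dy=+1->C
  (6,7):dx=+3,dy=-3->D
Step 2: C = 13, D = 8, total pairs = 21.
Step 3: tau = (C - D)/(n(n-1)/2) = (13 - 8)/21 = 0.238095.
Step 4: Exact two-sided p-value (enumerate n! = 5040 permutations of y under H0): p = 0.561905.
Step 5: alpha = 0.05. fail to reject H0.

tau_b = 0.2381 (C=13, D=8), p = 0.561905, fail to reject H0.


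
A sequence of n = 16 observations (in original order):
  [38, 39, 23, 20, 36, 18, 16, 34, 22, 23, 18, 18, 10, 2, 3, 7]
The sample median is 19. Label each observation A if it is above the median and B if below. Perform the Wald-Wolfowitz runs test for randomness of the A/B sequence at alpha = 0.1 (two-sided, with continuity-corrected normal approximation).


Step 1: Compute median = 19; label A = above, B = below.
Labels in order: AAAAABBAAABBBBBB  (n_A = 8, n_B = 8)
Step 2: Count runs R = 4.
Step 3: Under H0 (random ordering), E[R] = 2*n_A*n_B/(n_A+n_B) + 1 = 2*8*8/16 + 1 = 9.0000.
        Var[R] = 2*n_A*n_B*(2*n_A*n_B - n_A - n_B) / ((n_A+n_B)^2 * (n_A+n_B-1)) = 14336/3840 = 3.7333.
        SD[R] = 1.9322.
Step 4: Continuity-corrected z = (R + 0.5 - E[R]) / SD[R] = (4 + 0.5 - 9.0000) / 1.9322 = -2.3290.
Step 5: Two-sided p-value via normal approximation = 2*(1 - Phi(|z|)) = 0.019861.
Step 6: alpha = 0.1. reject H0.

R = 4, z = -2.3290, p = 0.019861, reject H0.


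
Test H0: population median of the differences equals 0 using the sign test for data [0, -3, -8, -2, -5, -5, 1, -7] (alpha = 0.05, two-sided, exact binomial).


Step 1: Discard zero differences. Original n = 8; n_eff = number of nonzero differences = 7.
Nonzero differences (with sign): -3, -8, -2, -5, -5, +1, -7
Step 2: Count signs: positive = 1, negative = 6.
Step 3: Under H0: P(positive) = 0.5, so the number of positives S ~ Bin(7, 0.5).
Step 4: Two-sided exact p-value = sum of Bin(7,0.5) probabilities at or below the observed probability = 0.125000.
Step 5: alpha = 0.05. fail to reject H0.

n_eff = 7, pos = 1, neg = 6, p = 0.125000, fail to reject H0.


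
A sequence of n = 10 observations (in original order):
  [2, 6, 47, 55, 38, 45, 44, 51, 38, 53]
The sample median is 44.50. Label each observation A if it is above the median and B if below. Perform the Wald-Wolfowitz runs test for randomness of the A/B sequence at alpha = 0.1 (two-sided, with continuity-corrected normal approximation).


Step 1: Compute median = 44.50; label A = above, B = below.
Labels in order: BBAABABABA  (n_A = 5, n_B = 5)
Step 2: Count runs R = 8.
Step 3: Under H0 (random ordering), E[R] = 2*n_A*n_B/(n_A+n_B) + 1 = 2*5*5/10 + 1 = 6.0000.
        Var[R] = 2*n_A*n_B*(2*n_A*n_B - n_A - n_B) / ((n_A+n_B)^2 * (n_A+n_B-1)) = 2000/900 = 2.2222.
        SD[R] = 1.4907.
Step 4: Continuity-corrected z = (R - 0.5 - E[R]) / SD[R] = (8 - 0.5 - 6.0000) / 1.4907 = 1.0062.
Step 5: Two-sided p-value via normal approximation = 2*(1 - Phi(|z|)) = 0.314305.
Step 6: alpha = 0.1. fail to reject H0.

R = 8, z = 1.0062, p = 0.314305, fail to reject H0.


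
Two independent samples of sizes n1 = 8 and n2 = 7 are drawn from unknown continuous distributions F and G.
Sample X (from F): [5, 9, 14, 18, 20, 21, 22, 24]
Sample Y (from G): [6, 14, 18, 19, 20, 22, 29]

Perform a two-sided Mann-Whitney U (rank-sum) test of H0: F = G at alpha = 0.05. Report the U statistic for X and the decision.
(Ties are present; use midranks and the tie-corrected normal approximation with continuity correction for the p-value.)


Step 1: Combine and sort all 15 observations; assign midranks.
sorted (value, group): (5,X), (6,Y), (9,X), (14,X), (14,Y), (18,X), (18,Y), (19,Y), (20,X), (20,Y), (21,X), (22,X), (22,Y), (24,X), (29,Y)
ranks: 5->1, 6->2, 9->3, 14->4.5, 14->4.5, 18->6.5, 18->6.5, 19->8, 20->9.5, 20->9.5, 21->11, 22->12.5, 22->12.5, 24->14, 29->15
Step 2: Rank sum for X: R1 = 1 + 3 + 4.5 + 6.5 + 9.5 + 11 + 12.5 + 14 = 62.
Step 3: U_X = R1 - n1(n1+1)/2 = 62 - 8*9/2 = 62 - 36 = 26.
       U_Y = n1*n2 - U_X = 56 - 26 = 30.
Step 4: Ties are present, so use the tie-corrected normal approximation (with continuity correction) for the p-value.
Step 5: p-value = 0.861697; compare to alpha = 0.05. fail to reject H0.

U_X = 26, p = 0.861697, fail to reject H0 at alpha = 0.05.


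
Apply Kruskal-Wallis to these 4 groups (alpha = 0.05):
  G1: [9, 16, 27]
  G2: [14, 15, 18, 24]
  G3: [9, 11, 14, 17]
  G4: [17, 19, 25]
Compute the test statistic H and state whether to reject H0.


Step 1: Combine all N = 14 observations and assign midranks.
sorted (value, group, rank): (9,G1,1.5), (9,G3,1.5), (11,G3,3), (14,G2,4.5), (14,G3,4.5), (15,G2,6), (16,G1,7), (17,G3,8.5), (17,G4,8.5), (18,G2,10), (19,G4,11), (24,G2,12), (25,G4,13), (27,G1,14)
Step 2: Sum ranks within each group.
R_1 = 22.5 (n_1 = 3)
R_2 = 32.5 (n_2 = 4)
R_3 = 17.5 (n_3 = 4)
R_4 = 32.5 (n_4 = 3)
Step 3: H = 12/(N(N+1)) * sum(R_i^2/n_i) - 3(N+1)
     = 12/(14*15) * (22.5^2/3 + 32.5^2/4 + 17.5^2/4 + 32.5^2/3) - 3*15
     = 0.057143 * 861.458 - 45
     = 4.226190.
Step 4: Ties present; correction factor C = 1 - 18/(14^3 - 14) = 0.993407. Corrected H = 4.226190 / 0.993407 = 4.254240.
Step 5: Under H0, H ~ chi^2(3); p-value = 0.235287.
Step 6: alpha = 0.05. fail to reject H0.

H = 4.2542, df = 3, p = 0.235287, fail to reject H0.


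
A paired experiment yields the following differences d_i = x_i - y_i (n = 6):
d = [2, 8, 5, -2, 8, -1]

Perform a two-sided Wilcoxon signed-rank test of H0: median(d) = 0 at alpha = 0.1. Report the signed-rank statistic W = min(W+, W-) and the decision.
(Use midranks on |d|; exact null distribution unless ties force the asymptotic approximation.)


Step 1: Drop any zero differences (none here) and take |d_i|.
|d| = [2, 8, 5, 2, 8, 1]
Step 2: Midrank |d_i| (ties get averaged ranks).
ranks: |2|->2.5, |8|->5.5, |5|->4, |2|->2.5, |8|->5.5, |1|->1
Step 3: Attach original signs; sum ranks with positive sign and with negative sign.
W+ = 2.5 + 5.5 + 4 + 5.5 = 17.5
W- = 2.5 + 1 = 3.5
(Check: W+ + W- = 21 should equal n(n+1)/2 = 21.)
Step 4: Test statistic W = min(W+, W-) = 3.5.
Step 5: Ties in |d|, so use the tie-corrected normal approximation.
        E[W] = n(n+1)/4 = 6*7/4 = 10.5.
        Tie groups: |d|=2 (t=2), |d|=8 (t=2); sum(t^3 - t) = 12.
        Var[W] = n(n+1)(2n+1)/24 - sum(t^3-t)/48 = 546/24 - 12/48 = 22.5.
        z = (W - E[W]) / sqrt(Var[W]) = (3.5 - 10.5) / 4.7434 = -1.4757.
        Two-sided p = 2*Phi(z) = 0.140017.
Step 6: alpha = 0.1. fail to reject H0.

W+ = 17.5, W- = 3.5, W = min = 3.5, p = 0.140017, fail to reject H0.


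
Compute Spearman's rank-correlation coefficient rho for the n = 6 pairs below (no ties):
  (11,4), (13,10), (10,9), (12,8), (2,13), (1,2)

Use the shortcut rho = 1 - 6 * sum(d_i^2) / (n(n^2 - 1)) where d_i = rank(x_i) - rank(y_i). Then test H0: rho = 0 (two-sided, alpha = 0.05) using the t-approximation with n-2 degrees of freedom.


Step 1: Rank x and y separately (midranks; no ties here).
rank(x): 11->4, 13->6, 10->3, 12->5, 2->2, 1->1
rank(y): 4->2, 10->5, 9->4, 8->3, 13->6, 2->1
Step 2: d_i = R_x(i) - R_y(i); compute d_i^2.
  (4-2)^2=4, (6-5)^2=1, (3-4)^2=1, (5-3)^2=4, (2-6)^2=16, (1-1)^2=0
sum(d^2) = 26.
Step 3: rho = 1 - 6*26 / (6*(6^2 - 1)) = 1 - 156/210 = 0.257143.
Step 4: Under H0, t = rho * sqrt((n-2)/(1-rho^2)) = 0.5322 ~ t(4).
Step 5: Two-sided p-value from the t-distribution with 4 df = 0.622787.
Step 6: alpha = 0.05. fail to reject H0.

rho = 0.2571, p = 0.622787, fail to reject H0 at alpha = 0.05.


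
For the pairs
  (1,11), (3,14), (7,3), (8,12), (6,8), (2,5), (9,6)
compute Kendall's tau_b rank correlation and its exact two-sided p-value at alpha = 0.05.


Step 1: Enumerate the 21 unordered pairs (i,j) with i<j and classify each by sign(x_j-x_i) * sign(y_j-y_i).
  (1,2):dx=+2,dy=+3->C; (1,3):dx=+6,dy=-8->D; (1,4):dx=+7,dy=+1->C; (1,5):dx=+5,dy=-3->D
  (1,6):dx=+1,dy=-6->D; (1,7):dx=+8,dy=-5->D; (2,3):dx=+4,dy=-11->D; (2,4):dx=+5,dy=-2->D
  (2,5):dx=+3,dy=-6->D; (2,6):dx=-1,dy=-9->C; (2,7):dx=+6,dy=-8->D; (3,4):dx=+1,dy=+9->C
  (3,5):dx=-1,dy=+5->D; (3,6):dx=-5,dy=+2->D; (3,7):dx=+2,dy=+3->C; (4,5):dx=-2,dy=-4->C
  (4,6):dx=-6,dy=-7->C; (4,7):dx=+1,dy=-6->D; (5,6):dx=-4,dy=-3->C; (5,7):dx=+3,dy=-2->D
  (6,7):dx=+7,dy=+1->C
Step 2: C = 9, D = 12, total pairs = 21.
Step 3: tau = (C - D)/(n(n-1)/2) = (9 - 12)/21 = -0.142857.
Step 4: Exact two-sided p-value (enumerate n! = 5040 permutations of y under H0): p = 0.772619.
Step 5: alpha = 0.05. fail to reject H0.

tau_b = -0.1429 (C=9, D=12), p = 0.772619, fail to reject H0.


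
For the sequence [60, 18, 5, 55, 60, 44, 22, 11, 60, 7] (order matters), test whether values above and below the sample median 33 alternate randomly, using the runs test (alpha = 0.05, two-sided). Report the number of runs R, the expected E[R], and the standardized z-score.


Step 1: Compute median = 33; label A = above, B = below.
Labels in order: ABBAAABBAB  (n_A = 5, n_B = 5)
Step 2: Count runs R = 6.
Step 3: Under H0 (random ordering), E[R] = 2*n_A*n_B/(n_A+n_B) + 1 = 2*5*5/10 + 1 = 6.0000.
        Var[R] = 2*n_A*n_B*(2*n_A*n_B - n_A - n_B) / ((n_A+n_B)^2 * (n_A+n_B-1)) = 2000/900 = 2.2222.
        SD[R] = 1.4907.
Step 4: R = E[R], so z = 0 with no continuity correction.
Step 5: Two-sided p-value via normal approximation = 2*(1 - Phi(|z|)) = 1.000000.
Step 6: alpha = 0.05. fail to reject H0.

R = 6, z = 0.0000, p = 1.000000, fail to reject H0.


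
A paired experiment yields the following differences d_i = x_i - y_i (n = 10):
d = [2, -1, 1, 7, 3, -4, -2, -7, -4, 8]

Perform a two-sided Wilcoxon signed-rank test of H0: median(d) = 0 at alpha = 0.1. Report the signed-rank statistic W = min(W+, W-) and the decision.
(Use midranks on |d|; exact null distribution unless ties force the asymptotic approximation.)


Step 1: Drop any zero differences (none here) and take |d_i|.
|d| = [2, 1, 1, 7, 3, 4, 2, 7, 4, 8]
Step 2: Midrank |d_i| (ties get averaged ranks).
ranks: |2|->3.5, |1|->1.5, |1|->1.5, |7|->8.5, |3|->5, |4|->6.5, |2|->3.5, |7|->8.5, |4|->6.5, |8|->10
Step 3: Attach original signs; sum ranks with positive sign and with negative sign.
W+ = 3.5 + 1.5 + 8.5 + 5 + 10 = 28.5
W- = 1.5 + 6.5 + 3.5 + 8.5 + 6.5 = 26.5
(Check: W+ + W- = 55 should equal n(n+1)/2 = 55.)
Step 4: Test statistic W = min(W+, W-) = 26.5.
Step 5: Ties in |d|, so use the tie-corrected normal approximation.
        E[W] = n(n+1)/4 = 10*11/4 = 27.5.
        Tie groups: |d|=1 (t=2), |d|=2 (t=2), |d|=4 (t=2), |d|=7 (t=2); sum(t^3 - t) = 24.
        Var[W] = n(n+1)(2n+1)/24 - sum(t^3-t)/48 = 2310/24 - 24/48 = 95.75.
        z = (W - E[W]) / sqrt(Var[W]) = (26.5 - 27.5) / 9.7852 = -0.1022.
        Two-sided p = 2*Phi(z) = 0.918602.
Step 6: alpha = 0.1. fail to reject H0.

W+ = 28.5, W- = 26.5, W = min = 26.5, p = 0.918602, fail to reject H0.


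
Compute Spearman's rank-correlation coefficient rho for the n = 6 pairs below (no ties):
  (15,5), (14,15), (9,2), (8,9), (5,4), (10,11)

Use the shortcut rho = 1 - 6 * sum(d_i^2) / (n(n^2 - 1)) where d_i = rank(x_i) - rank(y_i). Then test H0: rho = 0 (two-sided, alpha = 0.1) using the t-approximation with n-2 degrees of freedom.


Step 1: Rank x and y separately (midranks; no ties here).
rank(x): 15->6, 14->5, 9->3, 8->2, 5->1, 10->4
rank(y): 5->3, 15->6, 2->1, 9->4, 4->2, 11->5
Step 2: d_i = R_x(i) - R_y(i); compute d_i^2.
  (6-3)^2=9, (5-6)^2=1, (3-1)^2=4, (2-4)^2=4, (1-2)^2=1, (4-5)^2=1
sum(d^2) = 20.
Step 3: rho = 1 - 6*20 / (6*(6^2 - 1)) = 1 - 120/210 = 0.428571.
Step 4: Under H0, t = rho * sqrt((n-2)/(1-rho^2)) = 0.9487 ~ t(4).
Step 5: Two-sided p-value from the t-distribution with 4 df = 0.396501.
Step 6: alpha = 0.1. fail to reject H0.

rho = 0.4286, p = 0.396501, fail to reject H0 at alpha = 0.1.


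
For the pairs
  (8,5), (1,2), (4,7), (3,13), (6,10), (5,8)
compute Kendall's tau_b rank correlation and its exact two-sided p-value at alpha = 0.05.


Step 1: Enumerate the 15 unordered pairs (i,j) with i<j and classify each by sign(x_j-x_i) * sign(y_j-y_i).
  (1,2):dx=-7,dy=-3->C; (1,3):dx=-4,dy=+2->D; (1,4):dx=-5,dy=+8->D; (1,5):dx=-2,dy=+5->D
  (1,6):dx=-3,dy=+3->D; (2,3):dx=+3,dy=+5->C; (2,4):dx=+2,dy=+11->C; (2,5):dx=+5,dy=+8->C
  (2,6):dx=+4,dy=+6->C; (3,4):dx=-1,dy=+6->D; (3,5):dx=+2,dy=+3->C; (3,6):dx=+1,dy=+1->C
  (4,5):dx=+3,dy=-3->D; (4,6):dx=+2,dy=-5->D; (5,6):dx=-1,dy=-2->C
Step 2: C = 8, D = 7, total pairs = 15.
Step 3: tau = (C - D)/(n(n-1)/2) = (8 - 7)/15 = 0.066667.
Step 4: Exact two-sided p-value (enumerate n! = 720 permutations of y under H0): p = 1.000000.
Step 5: alpha = 0.05. fail to reject H0.

tau_b = 0.0667 (C=8, D=7), p = 1.000000, fail to reject H0.


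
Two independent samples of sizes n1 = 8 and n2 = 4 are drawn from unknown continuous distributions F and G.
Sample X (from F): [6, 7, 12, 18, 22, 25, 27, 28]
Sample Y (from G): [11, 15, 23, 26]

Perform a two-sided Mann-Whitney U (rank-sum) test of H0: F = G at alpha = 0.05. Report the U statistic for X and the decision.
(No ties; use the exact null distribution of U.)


Step 1: Combine and sort all 12 observations; assign midranks.
sorted (value, group): (6,X), (7,X), (11,Y), (12,X), (15,Y), (18,X), (22,X), (23,Y), (25,X), (26,Y), (27,X), (28,X)
ranks: 6->1, 7->2, 11->3, 12->4, 15->5, 18->6, 22->7, 23->8, 25->9, 26->10, 27->11, 28->12
Step 2: Rank sum for X: R1 = 1 + 2 + 4 + 6 + 7 + 9 + 11 + 12 = 52.
Step 3: U_X = R1 - n1(n1+1)/2 = 52 - 8*9/2 = 52 - 36 = 16.
       U_Y = n1*n2 - U_X = 32 - 16 = 16.
Step 4: No ties, so the exact null distribution of U (based on enumerating the C(12,8) = 495 equally likely rank assignments) gives the two-sided p-value.
Step 5: p-value = 1.000000; compare to alpha = 0.05. fail to reject H0.

U_X = 16, p = 1.000000, fail to reject H0 at alpha = 0.05.
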